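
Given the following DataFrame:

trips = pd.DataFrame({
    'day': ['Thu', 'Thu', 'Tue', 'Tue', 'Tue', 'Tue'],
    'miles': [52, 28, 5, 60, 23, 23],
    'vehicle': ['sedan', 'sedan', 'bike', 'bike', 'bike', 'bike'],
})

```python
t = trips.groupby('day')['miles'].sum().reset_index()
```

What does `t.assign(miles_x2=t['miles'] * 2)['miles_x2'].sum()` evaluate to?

382

group by day, sum of miles:
day
Thu     80
Tue    111
Name: miles, dtype: int64
reset_index():
   day  miles
0  Thu     80
1  Tue    111
add column miles_x2 = t['miles'] * 2:
   day  miles  miles_x2
0  Thu     80       160
1  Tue    111       222
Then the sum of column 'miles_x2': 382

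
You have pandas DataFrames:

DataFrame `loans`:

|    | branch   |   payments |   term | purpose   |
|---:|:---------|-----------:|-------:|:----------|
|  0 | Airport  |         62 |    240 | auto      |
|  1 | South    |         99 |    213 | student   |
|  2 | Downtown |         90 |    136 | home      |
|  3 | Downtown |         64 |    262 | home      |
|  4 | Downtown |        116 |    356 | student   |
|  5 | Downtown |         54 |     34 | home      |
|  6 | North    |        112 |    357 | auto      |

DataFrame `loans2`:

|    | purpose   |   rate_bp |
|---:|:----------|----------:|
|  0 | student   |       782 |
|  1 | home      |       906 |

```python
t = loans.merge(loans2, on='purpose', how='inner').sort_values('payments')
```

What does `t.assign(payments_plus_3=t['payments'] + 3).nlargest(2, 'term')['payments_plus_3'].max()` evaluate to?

merge on 'purpose' (how='inner') → 5 rows:
     branch  payments  term  purpose  rate_bp
0     South        99   213  student      782
1  Downtown        90   136     home      906
2  Downtown        64   262     home      906
3  Downtown       116   356  student      782
4  Downtown        54    34     home      906
sort by payments:
     branch  payments  term  purpose  rate_bp
4  Downtown        54    34     home      906
2  Downtown        64   262     home      906
1  Downtown        90   136     home      906
0     South        99   213  student      782
3  Downtown       116   356  student      782
add column payments_plus_3 = t['payments'] + 3:
     branch  payments  term  purpose  rate_bp  payments_plus_3
4  Downtown        54    34     home      906               57
2  Downtown        64   262     home      906               67
1  Downtown        90   136     home      906               93
0     South        99   213  student      782              102
3  Downtown       116   356  student      782              119
take 2 rows with largest term:
     branch  payments  term  purpose  rate_bp  payments_plus_3
3  Downtown       116   356  student      782              119
2  Downtown        64   262     home      906               67
max of column 'payments_plus_3' → 119

119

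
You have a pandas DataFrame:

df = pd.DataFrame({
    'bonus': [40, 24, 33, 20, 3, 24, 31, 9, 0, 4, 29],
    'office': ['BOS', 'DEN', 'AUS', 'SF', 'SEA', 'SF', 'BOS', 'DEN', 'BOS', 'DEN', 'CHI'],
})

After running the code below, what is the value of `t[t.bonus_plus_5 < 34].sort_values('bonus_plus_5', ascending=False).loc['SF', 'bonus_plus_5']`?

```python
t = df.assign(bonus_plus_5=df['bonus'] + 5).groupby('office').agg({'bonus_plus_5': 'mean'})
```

add column bonus_plus_5 = df['bonus'] + 5:
    bonus office  bonus_plus_5
0      40    BOS            45
1      24    DEN            29
2      33    AUS            38
3      20     SF            25
4       3    SEA             8
5      24     SF            29
6      31    BOS            36
7       9    DEN            14
8       0    BOS             5
9       4    DEN             9
10     29    CHI            34
group by office, mean of bonus_plus_5:
        bonus_plus_5
office              
AUS        38.000000
BOS        28.666667
CHI        34.000000
DEN        17.333333
SEA         8.000000
SF         27.000000
filter rows where bonus_plus_5 < 34:
        bonus_plus_5
office              
BOS        28.666667
DEN        17.333333
SEA         8.000000
SF         27.000000
sort by bonus_plus_5 descending:
        bonus_plus_5
office              
BOS        28.666667
SF         27.000000
DEN        17.333333
SEA         8.000000
So loc['SF', 'bonus_plus_5'] = 27.0.

27.0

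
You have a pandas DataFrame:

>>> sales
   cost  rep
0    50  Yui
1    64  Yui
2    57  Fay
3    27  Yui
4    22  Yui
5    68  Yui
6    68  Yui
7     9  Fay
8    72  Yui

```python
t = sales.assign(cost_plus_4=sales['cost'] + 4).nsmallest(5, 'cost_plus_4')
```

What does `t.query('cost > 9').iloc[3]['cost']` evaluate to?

add column cost_plus_4 = sales['cost'] + 4:
   cost  rep  cost_plus_4
0    50  Yui           54
1    64  Yui           68
2    57  Fay           61
3    27  Yui           31
4    22  Yui           26
5    68  Yui           72
6    68  Yui           72
7     9  Fay           13
8    72  Yui           76
take 5 rows with smallest cost_plus_4:
   cost  rep  cost_plus_4
7     9  Fay           13
4    22  Yui           26
3    27  Yui           31
0    50  Yui           54
2    57  Fay           61
filter rows where cost > 9:
   cost  rep  cost_plus_4
4    22  Yui           26
3    27  Yui           31
0    50  Yui           54
2    57  Fay           61
value at position 3, column 'cost' → 57

57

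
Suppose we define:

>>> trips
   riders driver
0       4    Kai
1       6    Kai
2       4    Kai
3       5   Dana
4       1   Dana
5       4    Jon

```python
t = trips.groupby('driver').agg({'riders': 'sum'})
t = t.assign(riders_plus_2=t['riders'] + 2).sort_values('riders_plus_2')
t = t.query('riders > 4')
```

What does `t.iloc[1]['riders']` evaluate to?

group by driver, sum of riders:
        riders
driver        
Dana         6
Jon          4
Kai         14
add column riders_plus_2 = t['riders'] + 2:
        riders  riders_plus_2
driver                       
Dana         6              8
Jon          4              6
Kai         14             16
sort by riders_plus_2:
        riders  riders_plus_2
driver                       
Jon          4              6
Dana         6              8
Kai         14             16
filter rows where riders > 4:
        riders  riders_plus_2
driver                       
Dana         6              8
Kai         14             16
value at position 1, column 'riders' → 14

14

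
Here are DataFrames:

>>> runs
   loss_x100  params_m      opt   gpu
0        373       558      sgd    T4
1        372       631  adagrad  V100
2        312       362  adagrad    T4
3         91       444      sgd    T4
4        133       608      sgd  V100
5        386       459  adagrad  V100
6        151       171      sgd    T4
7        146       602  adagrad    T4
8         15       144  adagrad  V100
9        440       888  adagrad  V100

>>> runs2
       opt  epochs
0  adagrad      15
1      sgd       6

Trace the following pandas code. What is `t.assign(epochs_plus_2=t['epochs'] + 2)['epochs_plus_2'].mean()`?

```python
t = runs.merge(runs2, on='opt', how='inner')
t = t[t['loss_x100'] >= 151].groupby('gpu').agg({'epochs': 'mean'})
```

14.0

merge on 'opt' (how='inner') → 10 rows:
   loss_x100  params_m      opt   gpu  epochs
0        373       558      sgd    T4       6
1        372       631  adagrad  V100      15
2        312       362  adagrad    T4      15
3         91       444      sgd    T4       6
4        133       608      sgd  V100       6
5        386       459  adagrad  V100      15
6        151       171      sgd    T4       6
7        146       602  adagrad    T4      15
8         15       144  adagrad  V100      15
9        440       888  adagrad  V100      15
filter rows where loss_x100 >= 151:
   loss_x100  params_m      opt   gpu  epochs
0        373       558      sgd    T4       6
1        372       631  adagrad  V100      15
2        312       362  adagrad    T4      15
5        386       459  adagrad  V100      15
6        151       171      sgd    T4       6
9        440       888  adagrad  V100      15
group by gpu, mean of epochs:
      epochs
gpu         
T4       9.0
V100    15.0
add column epochs_plus_2 = t['epochs'] + 2:
      epochs  epochs_plus_2
gpu                        
T4       9.0           11.0
V100    15.0           17.0
Finally, mean of column 'epochs_plus_2' = 14.0.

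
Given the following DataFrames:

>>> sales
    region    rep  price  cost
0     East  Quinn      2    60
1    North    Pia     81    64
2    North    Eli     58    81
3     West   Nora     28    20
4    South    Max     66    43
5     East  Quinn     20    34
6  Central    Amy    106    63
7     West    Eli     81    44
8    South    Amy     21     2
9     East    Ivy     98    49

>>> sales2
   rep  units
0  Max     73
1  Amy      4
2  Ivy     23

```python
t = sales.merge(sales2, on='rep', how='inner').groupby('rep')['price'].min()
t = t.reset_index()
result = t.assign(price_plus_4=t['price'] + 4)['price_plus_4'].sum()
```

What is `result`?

197

merge on 'rep' (how='inner') → 4 rows:
    region  rep  price  cost  units
0    South  Max     66    43     73
1  Central  Amy    106    63      4
2    South  Amy     21     2      4
3     East  Ivy     98    49     23
group by rep, min of price:
rep
Amy    21
Ivy    98
Max    66
Name: price, dtype: int64
reset_index():
   rep  price
0  Amy     21
1  Ivy     98
2  Max     66
add column price_plus_4 = t['price'] + 4:
   rep  price  price_plus_4
0  Amy     21            25
1  Ivy     98           102
2  Max     66            70
Finally, sum of column 'price_plus_4' = 197.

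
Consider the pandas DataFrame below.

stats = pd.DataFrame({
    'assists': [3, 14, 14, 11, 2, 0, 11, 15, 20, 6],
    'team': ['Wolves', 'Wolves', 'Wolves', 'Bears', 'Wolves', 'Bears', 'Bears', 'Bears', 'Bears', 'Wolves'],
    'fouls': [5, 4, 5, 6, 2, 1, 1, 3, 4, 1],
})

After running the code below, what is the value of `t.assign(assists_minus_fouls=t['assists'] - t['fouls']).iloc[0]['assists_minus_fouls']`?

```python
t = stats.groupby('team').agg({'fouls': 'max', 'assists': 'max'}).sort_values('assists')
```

group by team: max(fouls), max(assists):
        fouls  assists
team                  
Bears       6       20
Wolves      5       14
sort by assists:
        fouls  assists
team                  
Wolves      5       14
Bears       6       20
add column assists_minus_fouls = t['assists'] - t['fouls']:
        fouls  assists  assists_minus_fouls
team                                       
Wolves      5       14                    9
Bears       6       20                   14

9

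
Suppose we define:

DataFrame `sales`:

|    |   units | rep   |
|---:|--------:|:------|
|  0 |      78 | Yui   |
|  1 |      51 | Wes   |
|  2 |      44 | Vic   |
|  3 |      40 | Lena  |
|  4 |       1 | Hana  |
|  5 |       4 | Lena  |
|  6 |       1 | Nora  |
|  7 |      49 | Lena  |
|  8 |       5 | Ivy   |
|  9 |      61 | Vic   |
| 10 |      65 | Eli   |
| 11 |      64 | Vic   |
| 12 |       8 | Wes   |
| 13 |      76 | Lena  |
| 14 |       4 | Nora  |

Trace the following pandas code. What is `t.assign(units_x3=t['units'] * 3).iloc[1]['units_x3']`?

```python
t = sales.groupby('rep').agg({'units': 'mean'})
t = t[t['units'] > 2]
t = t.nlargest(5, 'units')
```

195.0

group by rep, mean of units:
          units
rep            
Eli   65.000000
Hana   1.000000
Ivy    5.000000
Lena  42.250000
Nora   2.500000
Vic   56.333333
Wes   29.500000
Yui   78.000000
filter rows where units > 2:
          units
rep            
Eli   65.000000
Ivy    5.000000
Lena  42.250000
Nora   2.500000
Vic   56.333333
Wes   29.500000
Yui   78.000000
take 5 rows with largest units:
          units
rep            
Yui   78.000000
Eli   65.000000
Vic   56.333333
Lena  42.250000
Wes   29.500000
add column units_x3 = t['units'] * 3:
          units  units_x3
rep                      
Yui   78.000000    234.00
Eli   65.000000    195.00
Vic   56.333333    169.00
Lena  42.250000    126.75
Wes   29.500000     88.50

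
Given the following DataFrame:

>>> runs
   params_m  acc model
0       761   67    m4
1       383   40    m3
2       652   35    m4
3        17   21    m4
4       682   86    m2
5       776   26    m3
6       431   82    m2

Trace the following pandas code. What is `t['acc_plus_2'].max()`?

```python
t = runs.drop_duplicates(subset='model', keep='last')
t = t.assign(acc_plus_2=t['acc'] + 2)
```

84

drop duplicate model (keep=last):
   params_m  acc model
3        17   21    m4
5       776   26    m3
6       431   82    m2
add column acc_plus_2 = t['acc'] + 2:
   params_m  acc model  acc_plus_2
3        17   21    m4          23
5       776   26    m3          28
6       431   82    m2          84
Then the max of column 'acc_plus_2': 84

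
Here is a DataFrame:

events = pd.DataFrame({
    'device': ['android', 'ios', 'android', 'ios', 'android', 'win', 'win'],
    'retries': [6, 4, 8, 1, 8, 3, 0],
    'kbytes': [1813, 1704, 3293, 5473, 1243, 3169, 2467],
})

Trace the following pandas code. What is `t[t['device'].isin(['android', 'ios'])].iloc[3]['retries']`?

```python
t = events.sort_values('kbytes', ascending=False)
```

4

sort by kbytes descending:
    device  retries  kbytes
3      ios        1    5473
2  android        8    3293
5      win        3    3169
6      win        0    2467
0  android        6    1813
1      ios        4    1704
4  android        8    1243
filter rows where device in ['android', 'ios']:
    device  retries  kbytes
3      ios        1    5473
2  android        8    3293
0  android        6    1813
1      ios        4    1704
4  android        8    1243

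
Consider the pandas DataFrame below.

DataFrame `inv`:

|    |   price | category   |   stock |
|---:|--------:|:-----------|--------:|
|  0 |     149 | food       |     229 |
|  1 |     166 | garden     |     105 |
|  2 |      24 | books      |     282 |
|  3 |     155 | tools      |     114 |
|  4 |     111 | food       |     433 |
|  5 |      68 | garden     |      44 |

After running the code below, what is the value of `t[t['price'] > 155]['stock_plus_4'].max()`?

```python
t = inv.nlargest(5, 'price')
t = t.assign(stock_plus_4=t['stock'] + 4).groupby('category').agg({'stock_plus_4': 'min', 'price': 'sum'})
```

take 5 rows with largest price:
   price category  stock
1    166   garden    105
3    155    tools    114
0    149     food    229
4    111     food    433
5     68   garden     44
add column stock_plus_4 = t['stock'] + 4:
   price category  stock  stock_plus_4
1    166   garden    105           109
3    155    tools    114           118
0    149     food    229           233
4    111     food    433           437
5     68   garden     44            48
group by category: min(stock_plus_4), sum(price):
          stock_plus_4  price
category                     
food               233    260
garden              48    234
tools              118    155
filter rows where price > 155:
          stock_plus_4  price
category                     
food               233    260
garden              48    234

233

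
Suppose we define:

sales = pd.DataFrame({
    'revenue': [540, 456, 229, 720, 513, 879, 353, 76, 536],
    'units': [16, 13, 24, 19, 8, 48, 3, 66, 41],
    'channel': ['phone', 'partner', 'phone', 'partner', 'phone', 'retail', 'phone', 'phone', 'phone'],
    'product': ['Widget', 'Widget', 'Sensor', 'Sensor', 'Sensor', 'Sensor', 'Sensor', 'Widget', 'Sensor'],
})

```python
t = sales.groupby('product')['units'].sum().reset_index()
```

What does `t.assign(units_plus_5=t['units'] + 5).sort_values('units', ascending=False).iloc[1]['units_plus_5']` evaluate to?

group by product, sum of units:
product
Sensor    143
Widget     95
Name: units, dtype: int64
reset_index():
  product  units
0  Sensor    143
1  Widget     95
add column units_plus_5 = t['units'] + 5:
  product  units  units_plus_5
0  Sensor    143           148
1  Widget     95           100
sort by units descending:
  product  units  units_plus_5
0  Sensor    143           148
1  Widget     95           100
Then the value at position 1, column 'units_plus_5': 100

100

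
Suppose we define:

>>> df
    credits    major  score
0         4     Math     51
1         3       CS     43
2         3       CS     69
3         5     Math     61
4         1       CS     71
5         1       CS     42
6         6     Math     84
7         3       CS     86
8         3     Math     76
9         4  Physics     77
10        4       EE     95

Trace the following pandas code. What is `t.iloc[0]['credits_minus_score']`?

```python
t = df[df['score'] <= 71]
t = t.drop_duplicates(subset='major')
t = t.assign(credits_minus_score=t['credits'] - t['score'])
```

filter rows where score <= 71:
   credits major  score
0        4  Math     51
1        3    CS     43
2        3    CS     69
3        5  Math     61
4        1    CS     71
5        1    CS     42
drop duplicate major (keep=first):
   credits major  score
0        4  Math     51
1        3    CS     43
add column credits_minus_score = t['credits'] - t['score']:
   credits major  score  credits_minus_score
0        4  Math     51                  -47
1        3    CS     43                  -40
The value at position 0, column 'credits_minus_score' is -47.

-47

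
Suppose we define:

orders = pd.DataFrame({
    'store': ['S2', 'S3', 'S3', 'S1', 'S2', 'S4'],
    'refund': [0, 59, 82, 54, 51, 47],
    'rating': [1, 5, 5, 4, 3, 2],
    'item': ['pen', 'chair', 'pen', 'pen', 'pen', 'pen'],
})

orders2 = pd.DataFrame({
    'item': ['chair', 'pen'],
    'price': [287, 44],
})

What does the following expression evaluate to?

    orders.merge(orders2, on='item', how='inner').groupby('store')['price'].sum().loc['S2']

88

merge on 'item' (how='inner') → 6 rows:
  store  refund  rating   item  price
0    S2       0       1    pen     44
1    S3      59       5  chair    287
2    S3      82       5    pen     44
3    S1      54       4    pen     44
4    S2      51       3    pen     44
5    S4      47       2    pen     44
group by store, sum of price:
store
S1     44
S2     88
S3    331
S4     44
Name: price, dtype: int64
Taking the value at index 'S2' gives 88.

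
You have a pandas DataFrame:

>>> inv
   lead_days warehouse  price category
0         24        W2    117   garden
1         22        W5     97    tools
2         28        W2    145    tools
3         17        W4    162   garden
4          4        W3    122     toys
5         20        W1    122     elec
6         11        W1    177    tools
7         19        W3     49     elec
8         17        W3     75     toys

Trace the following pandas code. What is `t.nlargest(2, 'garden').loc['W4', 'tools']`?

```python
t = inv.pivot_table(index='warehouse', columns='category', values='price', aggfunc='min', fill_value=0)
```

0

pivot: rows=warehouse, cols=category, min(price):
category   elec  garden  tools  toys
warehouse                           
W1          122       0    177     0
W2            0     117    145     0
W3           49       0      0    75
W4            0     162      0     0
W5            0       0     97     0
take 2 rows with largest garden:
category   elec  garden  tools  toys
warehouse                           
W4            0     162      0     0
W2            0     117    145     0
value at row 'W4', column 'tools' → 0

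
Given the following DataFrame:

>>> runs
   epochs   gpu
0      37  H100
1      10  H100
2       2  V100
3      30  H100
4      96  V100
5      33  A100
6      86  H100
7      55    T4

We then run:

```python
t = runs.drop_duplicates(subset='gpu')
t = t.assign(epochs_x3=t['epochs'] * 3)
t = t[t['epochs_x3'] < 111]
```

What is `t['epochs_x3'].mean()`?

drop duplicate gpu (keep=first):
   epochs   gpu
0      37  H100
2       2  V100
5      33  A100
7      55    T4
add column epochs_x3 = t['epochs'] * 3:
   epochs   gpu  epochs_x3
0      37  H100        111
2       2  V100          6
5      33  A100         99
7      55    T4        165
filter rows where epochs_x3 < 111:
   epochs   gpu  epochs_x3
2       2  V100          6
5      33  A100         99
Taking the mean of column 'epochs_x3' gives 52.5.

52.5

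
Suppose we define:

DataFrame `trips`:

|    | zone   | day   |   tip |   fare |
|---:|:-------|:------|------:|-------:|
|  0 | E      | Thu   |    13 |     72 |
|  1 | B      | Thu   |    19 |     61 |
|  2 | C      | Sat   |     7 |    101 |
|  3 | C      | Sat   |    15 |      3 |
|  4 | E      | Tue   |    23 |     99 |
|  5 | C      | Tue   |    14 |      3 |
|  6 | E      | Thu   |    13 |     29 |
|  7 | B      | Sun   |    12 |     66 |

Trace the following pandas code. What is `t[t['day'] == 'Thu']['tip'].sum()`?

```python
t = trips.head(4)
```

take first 4 rows:
  zone  day  tip  fare
0    E  Thu   13    72
1    B  Thu   19    61
2    C  Sat    7   101
3    C  Sat   15     3
filter rows where day == 'Thu':
  zone  day  tip  fare
0    E  Thu   13    72
1    B  Thu   19    61
Finally, sum of column 'tip' = 32.

32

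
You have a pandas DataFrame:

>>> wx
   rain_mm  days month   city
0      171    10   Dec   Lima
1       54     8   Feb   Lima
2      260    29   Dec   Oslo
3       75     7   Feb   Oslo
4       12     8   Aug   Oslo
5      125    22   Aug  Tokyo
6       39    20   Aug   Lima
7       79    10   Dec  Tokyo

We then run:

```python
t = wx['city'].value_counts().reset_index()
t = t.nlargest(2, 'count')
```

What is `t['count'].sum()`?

value_counts of city:
city
Lima     3
Oslo     3
Tokyo    2
Name: count, dtype: int64
reset_index():
    city  count
0   Lima      3
1   Oslo      3
2  Tokyo      2
take 2 rows with largest count:
   city  count
0  Lima      3
1  Oslo      3
Hence 6.

6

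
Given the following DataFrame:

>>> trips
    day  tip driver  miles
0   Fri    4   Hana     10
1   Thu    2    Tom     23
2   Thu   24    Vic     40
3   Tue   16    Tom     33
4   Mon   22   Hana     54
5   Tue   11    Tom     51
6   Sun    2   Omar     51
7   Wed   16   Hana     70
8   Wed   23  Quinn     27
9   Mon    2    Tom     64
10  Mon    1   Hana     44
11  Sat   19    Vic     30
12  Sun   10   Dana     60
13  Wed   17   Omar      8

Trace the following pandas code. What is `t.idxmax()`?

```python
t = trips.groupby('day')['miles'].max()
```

Wed

group by day, max of miles:
day
Fri    10
Mon    64
Sat    30
Sun    60
Thu    40
Tue    51
Wed    70
Name: miles, dtype: int64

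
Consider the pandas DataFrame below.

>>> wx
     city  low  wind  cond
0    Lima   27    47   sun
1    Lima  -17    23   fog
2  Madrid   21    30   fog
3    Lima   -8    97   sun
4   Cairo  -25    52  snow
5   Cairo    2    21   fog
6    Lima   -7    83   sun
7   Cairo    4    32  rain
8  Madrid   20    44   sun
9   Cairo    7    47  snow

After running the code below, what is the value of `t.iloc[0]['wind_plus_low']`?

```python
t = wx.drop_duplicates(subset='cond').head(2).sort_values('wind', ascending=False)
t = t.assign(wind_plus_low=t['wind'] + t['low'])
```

drop duplicate cond (keep=first):
    city  low  wind  cond
0   Lima   27    47   sun
1   Lima  -17    23   fog
4  Cairo  -25    52  snow
7  Cairo    4    32  rain
take first 2 rows:
   city  low  wind cond
0  Lima   27    47  sun
1  Lima  -17    23  fog
sort by wind descending:
   city  low  wind cond
0  Lima   27    47  sun
1  Lima  -17    23  fog
add column wind_plus_low = t['wind'] + t['low']:
   city  low  wind cond  wind_plus_low
0  Lima   27    47  sun             74
1  Lima  -17    23  fog              6
Taking the value at position 0, column 'wind_plus_low' gives 74.

74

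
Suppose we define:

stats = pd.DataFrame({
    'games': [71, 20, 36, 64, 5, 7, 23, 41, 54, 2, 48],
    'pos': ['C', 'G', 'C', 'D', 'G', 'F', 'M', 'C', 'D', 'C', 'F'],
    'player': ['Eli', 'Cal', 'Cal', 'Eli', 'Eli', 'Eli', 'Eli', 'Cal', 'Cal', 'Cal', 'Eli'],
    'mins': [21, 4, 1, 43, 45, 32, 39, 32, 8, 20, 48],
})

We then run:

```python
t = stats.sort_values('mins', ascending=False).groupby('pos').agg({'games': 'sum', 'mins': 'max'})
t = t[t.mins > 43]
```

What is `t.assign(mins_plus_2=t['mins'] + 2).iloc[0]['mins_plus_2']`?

sort by mins descending:
    games pos player  mins
10     48   F    Eli    48
4       5   G    Eli    45
3      64   D    Eli    43
6      23   M    Eli    39
5       7   F    Eli    32
7      41   C    Cal    32
0      71   C    Eli    21
9       2   C    Cal    20
8      54   D    Cal     8
1      20   G    Cal     4
2      36   C    Cal     1
group by pos: sum(games), max(mins):
     games  mins
pos             
C      150    32
D      118    43
F       55    48
G       25    45
M       23    39
filter rows where mins > 43:
     games  mins
pos             
F       55    48
G       25    45
add column mins_plus_2 = t['mins'] + 2:
     games  mins  mins_plus_2
pos                          
F       55    48           50
G       25    45           47

50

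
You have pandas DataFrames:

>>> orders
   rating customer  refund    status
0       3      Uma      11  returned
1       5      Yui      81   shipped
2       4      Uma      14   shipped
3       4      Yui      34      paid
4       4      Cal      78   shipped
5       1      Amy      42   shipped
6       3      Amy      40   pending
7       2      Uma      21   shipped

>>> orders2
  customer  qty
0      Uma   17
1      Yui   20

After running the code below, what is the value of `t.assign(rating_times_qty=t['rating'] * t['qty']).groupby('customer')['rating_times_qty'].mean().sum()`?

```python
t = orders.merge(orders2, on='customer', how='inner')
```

141.0

merge on 'customer' (how='inner') → 5 rows:
   rating customer  refund    status  qty
0       3      Uma      11  returned   17
1       5      Yui      81   shipped   20
2       4      Uma      14   shipped   17
3       4      Yui      34      paid   20
4       2      Uma      21   shipped   17
add column rating_times_qty = t['rating'] * t['qty']:
   rating customer  refund    status  qty  rating_times_qty
0       3      Uma      11  returned   17                51
1       5      Yui      81   shipped   20               100
2       4      Uma      14   shipped   17                68
3       4      Yui      34      paid   20                80
4       2      Uma      21   shipped   17                34
group by customer, mean of rating_times_qty:
customer
Uma    51.0
Yui    90.0
Name: rating_times_qty, dtype: float64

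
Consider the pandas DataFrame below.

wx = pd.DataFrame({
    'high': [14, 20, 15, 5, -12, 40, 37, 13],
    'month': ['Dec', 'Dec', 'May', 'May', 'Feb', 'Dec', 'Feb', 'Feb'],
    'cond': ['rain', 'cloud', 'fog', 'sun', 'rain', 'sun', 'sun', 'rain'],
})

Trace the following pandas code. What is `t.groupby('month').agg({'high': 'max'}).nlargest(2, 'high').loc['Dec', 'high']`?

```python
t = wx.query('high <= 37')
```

20

filter rows where high <= 37:
   high month   cond
0    14   Dec   rain
1    20   Dec  cloud
2    15   May    fog
3     5   May    sun
4   -12   Feb   rain
6    37   Feb    sun
7    13   Feb   rain
group by month, max of high:
       high
month      
Dec      20
Feb      37
May      15
take 2 rows with largest high:
       high
month      
Feb      37
Dec      20
Reading off the value at row 'Dec', column 'high', we get 20.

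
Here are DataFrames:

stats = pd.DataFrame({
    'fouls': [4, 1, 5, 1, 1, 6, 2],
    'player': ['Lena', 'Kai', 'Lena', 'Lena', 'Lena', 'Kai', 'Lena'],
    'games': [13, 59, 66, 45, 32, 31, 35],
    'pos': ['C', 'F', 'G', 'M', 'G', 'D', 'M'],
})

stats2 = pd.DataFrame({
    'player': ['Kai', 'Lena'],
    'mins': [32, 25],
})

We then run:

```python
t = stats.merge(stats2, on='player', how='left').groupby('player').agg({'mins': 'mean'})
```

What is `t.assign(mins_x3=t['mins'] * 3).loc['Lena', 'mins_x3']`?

75.0

merge on 'player' (how='left') → 7 rows:
   fouls player  games pos  mins
0      4   Lena     13   C    25
1      1    Kai     59   F    32
2      5   Lena     66   G    25
3      1   Lena     45   M    25
4      1   Lena     32   G    25
5      6    Kai     31   D    32
6      2   Lena     35   M    25
group by player, mean of mins:
        mins
player      
Kai     32.0
Lena    25.0
add column mins_x3 = t['mins'] * 3:
        mins  mins_x3
player               
Kai     32.0     96.0
Lena    25.0     75.0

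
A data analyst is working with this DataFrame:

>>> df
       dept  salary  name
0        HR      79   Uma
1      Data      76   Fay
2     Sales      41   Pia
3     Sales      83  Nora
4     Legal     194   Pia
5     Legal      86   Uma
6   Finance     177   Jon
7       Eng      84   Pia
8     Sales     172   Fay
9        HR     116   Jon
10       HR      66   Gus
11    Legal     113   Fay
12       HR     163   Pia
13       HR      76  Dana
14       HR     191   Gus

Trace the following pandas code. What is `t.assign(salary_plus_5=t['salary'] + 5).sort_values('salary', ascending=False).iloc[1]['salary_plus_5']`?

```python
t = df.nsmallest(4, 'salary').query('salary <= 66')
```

46

take 4 rows with smallest salary:
     dept  salary  name
2   Sales      41   Pia
10     HR      66   Gus
1    Data      76   Fay
13     HR      76  Dana
filter rows where salary <= 66:
     dept  salary name
2   Sales      41  Pia
10     HR      66  Gus
add column salary_plus_5 = t['salary'] + 5:
     dept  salary name  salary_plus_5
2   Sales      41  Pia             46
10     HR      66  Gus             71
sort by salary descending:
     dept  salary name  salary_plus_5
10     HR      66  Gus             71
2   Sales      41  Pia             46
value at position 1, column 'salary_plus_5' → 46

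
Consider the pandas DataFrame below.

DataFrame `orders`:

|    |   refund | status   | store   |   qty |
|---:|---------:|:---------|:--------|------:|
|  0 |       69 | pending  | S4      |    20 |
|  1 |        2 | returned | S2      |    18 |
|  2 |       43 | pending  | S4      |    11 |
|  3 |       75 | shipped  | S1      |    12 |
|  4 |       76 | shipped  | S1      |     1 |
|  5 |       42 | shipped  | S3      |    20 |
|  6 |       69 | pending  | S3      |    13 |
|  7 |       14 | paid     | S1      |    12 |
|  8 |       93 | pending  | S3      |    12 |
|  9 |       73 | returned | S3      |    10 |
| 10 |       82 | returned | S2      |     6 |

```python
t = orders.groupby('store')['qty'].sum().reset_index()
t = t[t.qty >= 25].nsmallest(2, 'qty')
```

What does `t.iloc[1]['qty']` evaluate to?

group by store, sum of qty:
store
S1    25
S2    24
S3    55
S4    31
Name: qty, dtype: int64
reset_index():
  store  qty
0    S1   25
1    S2   24
2    S3   55
3    S4   31
filter rows where qty >= 25:
  store  qty
0    S1   25
2    S3   55
3    S4   31
take 2 rows with smallest qty:
  store  qty
0    S1   25
3    S4   31
Finally, value at position 1, column 'qty' = 31.

31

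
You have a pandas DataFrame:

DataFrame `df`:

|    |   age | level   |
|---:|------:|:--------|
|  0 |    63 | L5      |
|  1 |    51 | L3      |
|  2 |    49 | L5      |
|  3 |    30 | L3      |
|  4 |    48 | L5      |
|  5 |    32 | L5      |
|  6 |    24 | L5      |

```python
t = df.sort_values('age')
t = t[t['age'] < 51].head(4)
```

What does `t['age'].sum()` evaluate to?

sort by age:
   age level
6   24    L5
3   30    L3
5   32    L5
4   48    L5
2   49    L5
1   51    L3
0   63    L5
filter rows where age < 51:
   age level
6   24    L5
3   30    L3
5   32    L5
4   48    L5
2   49    L5
take first 4 rows:
   age level
6   24    L5
3   30    L3
5   32    L5
4   48    L5
Hence 134.

134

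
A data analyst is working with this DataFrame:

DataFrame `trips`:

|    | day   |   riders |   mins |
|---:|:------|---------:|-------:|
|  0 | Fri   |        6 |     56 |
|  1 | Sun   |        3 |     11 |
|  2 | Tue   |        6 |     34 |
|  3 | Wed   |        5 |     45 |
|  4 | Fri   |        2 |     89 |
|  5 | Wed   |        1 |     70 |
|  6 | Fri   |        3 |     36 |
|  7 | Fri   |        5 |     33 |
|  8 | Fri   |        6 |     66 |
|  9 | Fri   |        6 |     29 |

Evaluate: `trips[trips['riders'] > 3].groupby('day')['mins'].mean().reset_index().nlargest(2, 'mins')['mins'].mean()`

filter rows where riders > 3:
   day  riders  mins
0  Fri       6    56
2  Tue       6    34
3  Wed       5    45
7  Fri       5    33
8  Fri       6    66
9  Fri       6    29
group by day, mean of mins:
day
Fri    46.0
Tue    34.0
Wed    45.0
Name: mins, dtype: float64
reset_index():
   day  mins
0  Fri  46.0
1  Tue  34.0
2  Wed  45.0
take 2 rows with largest mins:
   day  mins
0  Fri  46.0
2  Wed  45.0
The mean of column 'mins' is 45.5.

45.5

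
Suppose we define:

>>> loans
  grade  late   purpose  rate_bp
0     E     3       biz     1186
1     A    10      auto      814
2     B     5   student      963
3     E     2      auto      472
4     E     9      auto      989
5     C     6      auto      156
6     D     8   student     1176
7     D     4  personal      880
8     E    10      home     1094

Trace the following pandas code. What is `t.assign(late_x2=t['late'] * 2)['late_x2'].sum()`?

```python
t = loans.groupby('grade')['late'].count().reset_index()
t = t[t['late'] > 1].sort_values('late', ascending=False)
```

12

group by grade, count of late:
grade
A    1
B    1
C    1
D    2
E    4
Name: late, dtype: int64
reset_index():
  grade  late
0     A     1
1     B     1
2     C     1
3     D     2
4     E     4
filter rows where late > 1:
  grade  late
3     D     2
4     E     4
sort by late descending:
  grade  late
4     E     4
3     D     2
add column late_x2 = t['late'] * 2:
  grade  late  late_x2
4     E     4        8
3     D     2        4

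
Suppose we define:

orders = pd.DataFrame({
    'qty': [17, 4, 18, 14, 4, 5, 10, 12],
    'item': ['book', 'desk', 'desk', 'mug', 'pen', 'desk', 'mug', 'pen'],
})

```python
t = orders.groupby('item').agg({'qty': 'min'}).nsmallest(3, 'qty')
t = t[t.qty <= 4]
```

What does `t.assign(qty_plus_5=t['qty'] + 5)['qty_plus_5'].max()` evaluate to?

9

group by item, min of qty:
      qty
item     
book   17
desk    4
mug    10
pen     4
take 3 rows with smallest qty:
      qty
item     
desk    4
pen     4
mug    10
filter rows where qty <= 4:
      qty
item     
desk    4
pen     4
add column qty_plus_5 = t['qty'] + 5:
      qty  qty_plus_5
item                 
desk    4           9
pen     4           9
max of column 'qty_plus_5' → 9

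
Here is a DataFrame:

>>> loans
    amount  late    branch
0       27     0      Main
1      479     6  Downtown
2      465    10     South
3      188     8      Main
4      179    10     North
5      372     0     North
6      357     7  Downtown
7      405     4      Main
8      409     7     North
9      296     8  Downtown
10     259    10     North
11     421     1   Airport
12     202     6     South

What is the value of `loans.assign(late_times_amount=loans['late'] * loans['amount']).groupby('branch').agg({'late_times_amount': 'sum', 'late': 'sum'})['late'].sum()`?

77

add column late_times_amount = loans['late'] * loans['amount']:
    amount  late    branch  late_times_amount
0       27     0      Main                  0
1      479     6  Downtown               2874
2      465    10     South               4650
3      188     8      Main               1504
4      179    10     North               1790
5      372     0     North                  0
6      357     7  Downtown               2499
7      405     4      Main               1620
8      409     7     North               2863
9      296     8  Downtown               2368
10     259    10     North               2590
11     421     1   Airport                421
12     202     6     South               1212
group by branch: sum(late_times_amount), sum(late):
          late_times_amount  late
branch                           
Airport                 421     1
Downtown               7741    21
Main                   3124    12
North                  7243    27
South                  5862    16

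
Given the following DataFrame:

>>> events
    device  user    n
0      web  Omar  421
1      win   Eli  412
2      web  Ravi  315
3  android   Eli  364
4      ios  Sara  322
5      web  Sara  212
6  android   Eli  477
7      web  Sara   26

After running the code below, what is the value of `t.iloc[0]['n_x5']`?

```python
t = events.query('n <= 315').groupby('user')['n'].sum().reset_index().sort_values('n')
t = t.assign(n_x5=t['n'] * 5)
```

filter rows where n <= 315:
  device  user    n
2    web  Ravi  315
5    web  Sara  212
7    web  Sara   26
group by user, sum of n:
user
Ravi    315
Sara    238
Name: n, dtype: int64
reset_index():
   user    n
0  Ravi  315
1  Sara  238
sort by n:
   user    n
1  Sara  238
0  Ravi  315
add column n_x5 = t['n'] * 5:
   user    n  n_x5
1  Sara  238  1190
0  Ravi  315  1575

1190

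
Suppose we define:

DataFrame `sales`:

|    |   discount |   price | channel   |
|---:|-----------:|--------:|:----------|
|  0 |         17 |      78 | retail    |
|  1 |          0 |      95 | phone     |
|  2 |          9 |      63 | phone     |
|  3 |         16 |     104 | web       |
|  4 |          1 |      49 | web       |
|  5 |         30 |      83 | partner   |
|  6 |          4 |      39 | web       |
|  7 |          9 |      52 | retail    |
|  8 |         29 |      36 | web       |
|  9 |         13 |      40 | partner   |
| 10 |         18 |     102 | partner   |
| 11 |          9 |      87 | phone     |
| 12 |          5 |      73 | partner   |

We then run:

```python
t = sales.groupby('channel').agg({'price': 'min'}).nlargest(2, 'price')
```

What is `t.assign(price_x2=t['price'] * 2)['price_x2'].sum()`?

group by channel, min of price:
         price
channel       
partner     40
phone       63
retail      52
web         36
take 2 rows with largest price:
         price
channel       
phone       63
retail      52
add column price_x2 = t['price'] * 2:
         price  price_x2
channel                 
phone       63       126
retail      52       104

230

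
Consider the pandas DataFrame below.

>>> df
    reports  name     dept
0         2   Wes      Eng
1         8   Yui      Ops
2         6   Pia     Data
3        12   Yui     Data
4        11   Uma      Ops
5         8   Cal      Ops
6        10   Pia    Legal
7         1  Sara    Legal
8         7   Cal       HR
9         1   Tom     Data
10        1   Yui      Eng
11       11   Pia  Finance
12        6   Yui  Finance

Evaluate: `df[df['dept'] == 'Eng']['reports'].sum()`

3

filter rows where dept == 'Eng':
    reports name dept
0         2  Wes  Eng
10        1  Yui  Eng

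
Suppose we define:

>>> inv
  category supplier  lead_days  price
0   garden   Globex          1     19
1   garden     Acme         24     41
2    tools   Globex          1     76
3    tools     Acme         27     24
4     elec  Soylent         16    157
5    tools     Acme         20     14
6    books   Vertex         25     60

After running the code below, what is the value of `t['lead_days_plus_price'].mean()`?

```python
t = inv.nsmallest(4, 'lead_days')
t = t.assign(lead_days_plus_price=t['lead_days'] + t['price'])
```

take 4 rows with smallest lead_days:
  category supplier  lead_days  price
0   garden   Globex          1     19
2    tools   Globex          1     76
4     elec  Soylent         16    157
5    tools     Acme         20     14
add column lead_days_plus_price = t['lead_days'] + t['price']:
  category supplier  lead_days  price  lead_days_plus_price
0   garden   Globex          1     19                    20
2    tools   Globex          1     76                    77
4     elec  Soylent         16    157                   173
5    tools     Acme         20     14                    34
Finally, mean of column 'lead_days_plus_price' = 76.0.

76.0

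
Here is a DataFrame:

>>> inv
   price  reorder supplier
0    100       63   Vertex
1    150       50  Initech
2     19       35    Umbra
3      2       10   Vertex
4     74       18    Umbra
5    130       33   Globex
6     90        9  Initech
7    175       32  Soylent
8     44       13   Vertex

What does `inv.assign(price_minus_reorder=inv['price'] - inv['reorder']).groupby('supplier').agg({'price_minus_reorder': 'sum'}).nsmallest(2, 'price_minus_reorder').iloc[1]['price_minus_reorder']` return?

add column price_minus_reorder = inv['price'] - inv['reorder']:
   price  reorder supplier  price_minus_reorder
0    100       63   Vertex                   37
1    150       50  Initech                  100
2     19       35    Umbra                  -16
3      2       10   Vertex                   -8
4     74       18    Umbra                   56
5    130       33   Globex                   97
6     90        9  Initech                   81
7    175       32  Soylent                  143
8     44       13   Vertex                   31
group by supplier, sum of price_minus_reorder:
          price_minus_reorder
supplier                     
Globex                     97
Initech                   181
Soylent                   143
Umbra                      40
Vertex                     60
take 2 rows with smallest price_minus_reorder:
          price_minus_reorder
supplier                     
Umbra                      40
Vertex                     60
Taking the value at position 1, column 'price_minus_reorder' gives 60.

60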